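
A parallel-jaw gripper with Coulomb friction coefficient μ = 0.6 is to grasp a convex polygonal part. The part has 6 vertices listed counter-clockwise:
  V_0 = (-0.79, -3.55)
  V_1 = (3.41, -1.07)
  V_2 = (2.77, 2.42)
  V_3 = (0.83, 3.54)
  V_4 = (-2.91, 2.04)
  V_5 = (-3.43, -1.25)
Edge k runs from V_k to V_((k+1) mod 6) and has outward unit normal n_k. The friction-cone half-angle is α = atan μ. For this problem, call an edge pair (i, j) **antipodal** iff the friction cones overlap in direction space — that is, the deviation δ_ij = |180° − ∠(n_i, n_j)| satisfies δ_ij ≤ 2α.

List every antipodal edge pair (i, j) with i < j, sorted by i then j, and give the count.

α = atan 0.6 = 30.96°;  2α = 61.93°
n_0 = (+0.5085, -0.8611)
n_1 = (+0.9836, +0.1804)
n_2 = (+0.5000, +0.8660)
n_3 = (-0.3722, +0.9281)
n_4 = (-0.9877, +0.1561)
n_5 = (-0.6569, -0.7540)
  (0,1): δ = 110.17°  ·
  (0,2): δ = 60.56°  ✓
  (0,3): δ = 8.71°  ✓
  (0,4): δ = 50.46°  ✓
  (0,5): δ = 108.38°  ·
  (1,2): δ = 130.39°  ·
  (1,3): δ = 78.54°  ·
  (1,4): δ = 19.37°  ✓
  (1,5): δ = 38.55°  ✓
  (2,3): δ = 128.15°  ·
  (2,4): δ = 68.98°  ·
  (2,5): δ = 11.06°  ✓
  (3,4): δ = 120.84°  ·
  (3,5): δ = 62.92°  ·
  (4,5): δ = 122.08°  ·
antipodal pairs: 6

count = 6; pairs: (0,2), (0,3), (0,4), (1,4), (1,5), (2,5)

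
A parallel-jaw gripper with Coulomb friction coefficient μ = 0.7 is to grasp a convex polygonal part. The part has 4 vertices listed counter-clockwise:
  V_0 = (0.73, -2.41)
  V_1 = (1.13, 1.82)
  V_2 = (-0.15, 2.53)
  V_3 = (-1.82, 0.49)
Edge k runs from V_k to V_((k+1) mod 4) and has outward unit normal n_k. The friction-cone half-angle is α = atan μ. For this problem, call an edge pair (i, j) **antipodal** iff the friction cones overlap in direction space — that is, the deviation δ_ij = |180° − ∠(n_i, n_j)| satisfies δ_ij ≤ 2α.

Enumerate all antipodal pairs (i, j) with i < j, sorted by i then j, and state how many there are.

α = atan 0.7 = 34.99°;  2α = 69.98°
n_0 = (+0.9956, -0.0941)
n_1 = (+0.4851, +0.8745)
n_2 = (-0.7738, +0.6334)
n_3 = (-0.7510, -0.6603)
  (0,1): δ = 113.61°  ·
  (0,2): δ = 33.90°  ✓
  (0,3): δ = 46.73°  ✓
  (1,2): δ = 100.29°  ·
  (1,3): δ = 19.66°  ✓
  (2,3): δ = 99.37°  ·
antipodal pairs: 3

count = 3; pairs: (0,2), (0,3), (1,3)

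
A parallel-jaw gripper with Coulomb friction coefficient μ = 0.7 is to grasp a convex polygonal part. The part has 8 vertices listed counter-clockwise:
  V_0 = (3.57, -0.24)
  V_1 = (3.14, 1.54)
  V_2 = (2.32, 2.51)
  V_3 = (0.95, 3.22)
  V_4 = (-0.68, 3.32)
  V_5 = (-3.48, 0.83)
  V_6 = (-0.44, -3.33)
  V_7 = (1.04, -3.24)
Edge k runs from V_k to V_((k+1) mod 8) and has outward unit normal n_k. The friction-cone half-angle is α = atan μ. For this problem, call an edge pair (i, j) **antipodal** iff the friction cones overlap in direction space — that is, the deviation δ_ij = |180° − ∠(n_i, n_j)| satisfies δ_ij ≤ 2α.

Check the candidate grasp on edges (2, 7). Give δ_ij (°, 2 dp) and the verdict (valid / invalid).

α = atan 0.7 = 34.99°;  2α = 69.98°
edge 2: e_2 = (-1.37, +0.71);  n_2 = (+0.4601, +0.8879)
edge 7: e_7 = (+2.53, +3.00);  n_7 = (+0.7644, -0.6447)
∠(n_2, n_7) = 102.75°
δ = |180° − 102.75°| = 77.25°
77.25° > 2α = 69.98°  →  invalid

δ = 77.25°, invalid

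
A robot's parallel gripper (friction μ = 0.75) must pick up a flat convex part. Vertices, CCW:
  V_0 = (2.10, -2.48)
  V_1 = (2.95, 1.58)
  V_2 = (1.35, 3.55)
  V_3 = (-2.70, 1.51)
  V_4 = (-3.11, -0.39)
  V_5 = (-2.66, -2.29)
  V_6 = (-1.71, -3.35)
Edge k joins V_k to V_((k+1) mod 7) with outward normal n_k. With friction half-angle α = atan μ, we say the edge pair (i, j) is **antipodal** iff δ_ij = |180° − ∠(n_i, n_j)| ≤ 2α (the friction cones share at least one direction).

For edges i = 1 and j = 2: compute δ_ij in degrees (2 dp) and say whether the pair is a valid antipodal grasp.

α = atan 0.75 = 36.87°;  2α = 73.74°
edge 1: e_1 = (-1.60, +1.97);  n_1 = (+0.7762, +0.6304)
edge 2: e_2 = (-4.05, -2.04);  n_2 = (-0.4499, +0.8931)
∠(n_1, n_2) = 77.65°
δ = |180° − 77.65°| = 102.35°
102.35° > 2α = 73.74°  →  invalid

δ = 102.35°, invalid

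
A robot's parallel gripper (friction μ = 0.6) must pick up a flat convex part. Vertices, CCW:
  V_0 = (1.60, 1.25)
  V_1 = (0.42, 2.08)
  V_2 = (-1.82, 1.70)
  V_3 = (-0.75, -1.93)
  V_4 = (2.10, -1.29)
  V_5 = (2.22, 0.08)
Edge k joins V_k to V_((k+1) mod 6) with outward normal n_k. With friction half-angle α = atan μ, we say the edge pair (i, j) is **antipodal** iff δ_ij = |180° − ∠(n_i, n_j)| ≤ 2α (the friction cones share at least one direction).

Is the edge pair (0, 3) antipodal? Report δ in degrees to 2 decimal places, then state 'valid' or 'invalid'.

α = atan 0.6 = 30.96°;  2α = 61.93°
edge 0: e_0 = (-1.18, +0.83);  n_0 = (+0.5753, +0.8179)
edge 3: e_3 = (+2.85, +0.64);  n_3 = (+0.2191, -0.9757)
∠(n_0, n_3) = 132.22°
δ = |180° − 132.22°| = 47.78°
47.78° ≤ 2α = 61.93°  →  valid

δ = 47.78°, valid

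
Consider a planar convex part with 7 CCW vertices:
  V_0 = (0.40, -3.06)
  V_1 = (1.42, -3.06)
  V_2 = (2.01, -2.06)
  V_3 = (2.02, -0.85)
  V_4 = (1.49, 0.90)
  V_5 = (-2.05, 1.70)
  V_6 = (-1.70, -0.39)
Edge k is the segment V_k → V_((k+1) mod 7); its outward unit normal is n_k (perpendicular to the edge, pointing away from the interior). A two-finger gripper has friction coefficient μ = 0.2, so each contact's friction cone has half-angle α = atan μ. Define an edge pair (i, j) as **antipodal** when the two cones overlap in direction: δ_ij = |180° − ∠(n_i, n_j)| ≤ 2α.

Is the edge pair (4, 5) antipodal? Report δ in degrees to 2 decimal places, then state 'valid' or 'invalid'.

α = atan 0.2 = 11.31°;  2α = 22.62°
edge 4: e_4 = (-3.54, +0.80);  n_4 = (+0.2204, +0.9754)
edge 5: e_5 = (+0.35, -2.09);  n_5 = (-0.9863, -0.1652)
∠(n_4, n_5) = 112.24°
δ = |180° − 112.24°| = 67.76°
67.76° > 2α = 22.62°  →  invalid

δ = 67.76°, invalid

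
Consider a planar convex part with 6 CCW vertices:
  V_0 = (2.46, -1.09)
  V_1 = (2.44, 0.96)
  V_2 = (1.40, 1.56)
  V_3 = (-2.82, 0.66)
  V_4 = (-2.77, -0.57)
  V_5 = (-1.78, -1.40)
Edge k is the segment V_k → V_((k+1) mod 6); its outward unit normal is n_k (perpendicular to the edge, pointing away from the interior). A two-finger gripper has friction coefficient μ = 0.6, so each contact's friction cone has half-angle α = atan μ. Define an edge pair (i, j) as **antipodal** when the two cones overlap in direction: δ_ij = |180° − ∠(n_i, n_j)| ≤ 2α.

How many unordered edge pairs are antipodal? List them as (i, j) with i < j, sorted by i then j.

α = atan 0.6 = 30.96°;  2α = 61.93°
n_0 = (+1.0000, +0.0098)
n_1 = (+0.4997, +0.8662)
n_2 = (-0.2086, +0.9780)
n_3 = (-0.9992, -0.0406)
n_4 = (-0.6425, -0.7663)
n_5 = (+0.0729, -0.9973)
  (0,1): δ = 120.54°  ·
  (0,2): δ = 78.52°  ·
  (0,3): δ = 1.77°  ✓
  (0,4): δ = 49.47°  ✓
  (0,5): δ = 93.62°  ·
  (1,2): δ = 137.98°  ·
  (1,3): δ = 57.69°  ✓
  (1,4): δ = 9.99°  ✓
  (1,5): δ = 34.16°  ✓
  (2,3): δ = 99.71°  ·
  (2,4): δ = 52.02°  ✓
  (2,5): δ = 7.86°  ✓
  (3,4): δ = 132.30°  ·
  (3,5): δ = 88.15°  ·
  (4,5): δ = 135.84°  ·
antipodal pairs: 7

count = 7; pairs: (0,3), (0,4), (1,3), (1,4), (1,5), (2,4), (2,5)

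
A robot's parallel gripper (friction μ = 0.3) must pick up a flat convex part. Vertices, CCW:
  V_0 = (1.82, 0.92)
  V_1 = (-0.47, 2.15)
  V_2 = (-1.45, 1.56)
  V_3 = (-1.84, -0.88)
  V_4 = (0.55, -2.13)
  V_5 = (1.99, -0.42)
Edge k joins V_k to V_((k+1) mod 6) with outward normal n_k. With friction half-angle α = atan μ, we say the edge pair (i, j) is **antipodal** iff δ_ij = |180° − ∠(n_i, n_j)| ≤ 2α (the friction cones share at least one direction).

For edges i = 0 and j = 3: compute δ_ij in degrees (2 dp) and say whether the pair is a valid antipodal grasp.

α = atan 0.3 = 16.70°;  2α = 33.40°
edge 0: e_0 = (-2.29, +1.23);  n_0 = (+0.4732, +0.8810)
edge 3: e_3 = (+2.39, -1.25);  n_3 = (-0.4635, -0.8861)
∠(n_0, n_3) = 179.37°
δ = |180° − 179.37°| = 0.63°
0.63° ≤ 2α = 33.40°  →  valid

δ = 0.63°, valid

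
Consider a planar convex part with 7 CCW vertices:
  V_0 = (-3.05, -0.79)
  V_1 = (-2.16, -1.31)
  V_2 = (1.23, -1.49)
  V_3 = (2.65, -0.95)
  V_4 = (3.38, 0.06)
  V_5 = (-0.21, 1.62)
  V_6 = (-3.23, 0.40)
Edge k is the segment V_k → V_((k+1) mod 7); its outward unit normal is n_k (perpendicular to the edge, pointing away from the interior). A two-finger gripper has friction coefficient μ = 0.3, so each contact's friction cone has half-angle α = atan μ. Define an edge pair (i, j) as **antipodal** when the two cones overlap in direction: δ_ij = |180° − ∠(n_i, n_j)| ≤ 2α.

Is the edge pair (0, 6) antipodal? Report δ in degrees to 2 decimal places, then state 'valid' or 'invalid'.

α = atan 0.3 = 16.70°;  2α = 33.40°
edge 0: e_0 = (+0.89, -0.52);  n_0 = (-0.5045, -0.8634)
edge 6: e_6 = (+0.18, -1.19);  n_6 = (-0.9888, -0.1496)
∠(n_0, n_6) = 51.10°
δ = |180° − 51.10°| = 128.90°
128.90° > 2α = 33.40°  →  invalid

δ = 128.90°, invalid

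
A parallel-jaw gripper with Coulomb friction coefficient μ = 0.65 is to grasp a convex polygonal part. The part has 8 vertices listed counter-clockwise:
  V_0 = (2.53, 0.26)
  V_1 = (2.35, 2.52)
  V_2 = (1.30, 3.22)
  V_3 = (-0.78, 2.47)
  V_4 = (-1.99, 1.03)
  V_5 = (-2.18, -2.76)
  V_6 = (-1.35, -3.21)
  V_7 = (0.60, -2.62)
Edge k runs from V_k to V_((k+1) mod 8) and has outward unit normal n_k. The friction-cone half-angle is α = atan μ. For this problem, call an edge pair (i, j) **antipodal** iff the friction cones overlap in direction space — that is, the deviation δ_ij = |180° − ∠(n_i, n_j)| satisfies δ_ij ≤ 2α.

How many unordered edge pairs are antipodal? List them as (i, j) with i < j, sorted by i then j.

α = atan 0.65 = 33.02°;  2α = 66.05°
n_0 = (+0.9968, +0.0794)
n_1 = (+0.5547, +0.8321)
n_2 = (-0.3392, +0.9407)
n_3 = (-0.7656, +0.6433)
n_4 = (-0.9987, +0.0501)
n_5 = (-0.4766, -0.8791)
n_6 = (+0.2896, -0.9571)
n_7 = (+0.8307, -0.5567)
  (0,1): δ = 128.24°  ·
  (0,2): δ = 74.73°  ·
  (0,3): δ = 44.59°  ✓
  (0,4): δ = 7.42°  ✓
  (0,5): δ = 56.98°  ✓
  (0,6): δ = 102.28°  ·
  (0,7): δ = 141.62°  ·
  (1,2): δ = 126.48°  ·
  (1,3): δ = 96.35°  ·
  (1,4): δ = 59.18°  ✓
  (1,5): δ = 5.22°  ✓
  (1,6): δ = 50.52°  ✓
  (1,7): δ = 89.86°  ·
  (2,3): δ = 149.87°  ·
  (2,4): δ = 112.70°  ·
  (2,5): δ = 48.29°  ✓
  (2,6): δ = 2.99°  ✓
  (2,7): δ = 36.34°  ✓
  (3,4): δ = 142.83°  ·
  (3,5): δ = 78.43°  ·
  (3,6): δ = 33.13°  ✓
  (3,7): δ = 6.21°  ✓
  (4,5): δ = 115.60°  ·
  (4,6): δ = 70.30°  ·
  (4,7): δ = 30.96°  ✓
  (5,6): δ = 134.70°  ·
  (5,7): δ = 95.36°  ·
  (6,7): δ = 140.66°  ·
antipodal pairs: 12

count = 12; pairs: (0,3), (0,4), (0,5), (1,4), (1,5), (1,6), (2,5), (2,6), (2,7), (3,6), (3,7), (4,7)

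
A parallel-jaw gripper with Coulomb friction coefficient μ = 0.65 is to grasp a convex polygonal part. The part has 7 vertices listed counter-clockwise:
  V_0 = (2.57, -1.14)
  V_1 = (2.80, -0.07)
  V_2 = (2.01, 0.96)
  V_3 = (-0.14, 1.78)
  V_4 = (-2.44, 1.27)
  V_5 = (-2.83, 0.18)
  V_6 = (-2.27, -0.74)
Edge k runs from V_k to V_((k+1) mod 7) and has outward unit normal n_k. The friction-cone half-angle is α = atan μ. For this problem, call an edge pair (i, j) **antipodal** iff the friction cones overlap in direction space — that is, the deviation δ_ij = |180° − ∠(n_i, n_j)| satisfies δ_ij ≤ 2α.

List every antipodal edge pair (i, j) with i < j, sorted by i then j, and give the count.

α = atan 0.65 = 33.02°;  2α = 66.05°
n_0 = (+0.9777, -0.2102)
n_1 = (+0.7935, +0.6086)
n_2 = (+0.3564, +0.9343)
n_3 = (-0.2165, +0.9763)
n_4 = (-0.9415, +0.3369)
n_5 = (-0.8542, -0.5199)
n_6 = (-0.0824, -0.9966)
  (0,1): δ = 130.38°  ·
  (0,2): δ = 98.75°  ·
  (0,3): δ = 65.37°  ✓
  (0,4): δ = 7.56°  ✓
  (0,5): δ = 43.46°  ✓
  (0,6): δ = 97.41°  ·
  (1,2): δ = 148.36°  ·
  (1,3): δ = 114.99°  ·
  (1,4): δ = 57.17°  ✓
  (1,5): δ = 6.16°  ✓
  (1,6): δ = 47.79°  ✓
  (2,3): δ = 146.62°  ·
  (2,4): δ = 88.81°  ·
  (2,5): δ = 37.79°  ✓
  (2,6): δ = 16.15°  ✓
  (3,4): δ = 122.19°  ·
  (3,5): δ = 71.17°  ·
  (3,6): δ = 17.23°  ✓
  (4,5): δ = 128.98°  ·
  (4,6): δ = 75.04°  ·
  (5,6): δ = 126.05°  ·
antipodal pairs: 9

count = 9; pairs: (0,3), (0,4), (0,5), (1,4), (1,5), (1,6), (2,5), (2,6), (3,6)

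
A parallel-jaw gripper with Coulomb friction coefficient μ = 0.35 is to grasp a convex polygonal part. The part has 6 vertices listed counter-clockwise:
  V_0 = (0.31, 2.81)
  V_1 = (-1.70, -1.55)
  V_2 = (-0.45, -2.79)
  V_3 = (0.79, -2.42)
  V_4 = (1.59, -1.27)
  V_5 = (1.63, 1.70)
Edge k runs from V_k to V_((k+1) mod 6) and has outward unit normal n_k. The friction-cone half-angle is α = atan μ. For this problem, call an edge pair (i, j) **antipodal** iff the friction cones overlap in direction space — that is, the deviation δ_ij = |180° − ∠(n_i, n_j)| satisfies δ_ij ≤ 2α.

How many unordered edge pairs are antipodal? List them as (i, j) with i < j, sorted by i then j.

count = 3; pairs: (0,3), (0,4), (1,5)

α = atan 0.35 = 19.29°;  2α = 38.58°
n_0 = (-0.9081, +0.4187)
n_1 = (-0.7043, -0.7099)
n_2 = (+0.2859, -0.9583)
n_3 = (+0.8209, -0.5711)
n_4 = (+0.9999, -0.0135)
n_5 = (+0.6436, +0.7654)
  (0,1): δ = 110.02°  ·
  (0,2): δ = 48.64°  ·
  (0,3): δ = 10.07°  ✓
  (0,4): δ = 23.98°  ✓
  (0,5): δ = 74.69°  ·
  (1,2): δ = 118.62°  ·
  (1,3): δ = 80.05°  ·
  (1,4): δ = 46.00°  ·
  (1,5): δ = 4.71°  ✓
  (2,3): δ = 141.44°  ·
  (2,4): δ = 107.39°  ·
  (2,5): δ = 56.68°  ·
  (3,4): δ = 145.95°  ·
  (3,5): δ = 95.24°  ·
  (4,5): δ = 129.29°  ·
antipodal pairs: 3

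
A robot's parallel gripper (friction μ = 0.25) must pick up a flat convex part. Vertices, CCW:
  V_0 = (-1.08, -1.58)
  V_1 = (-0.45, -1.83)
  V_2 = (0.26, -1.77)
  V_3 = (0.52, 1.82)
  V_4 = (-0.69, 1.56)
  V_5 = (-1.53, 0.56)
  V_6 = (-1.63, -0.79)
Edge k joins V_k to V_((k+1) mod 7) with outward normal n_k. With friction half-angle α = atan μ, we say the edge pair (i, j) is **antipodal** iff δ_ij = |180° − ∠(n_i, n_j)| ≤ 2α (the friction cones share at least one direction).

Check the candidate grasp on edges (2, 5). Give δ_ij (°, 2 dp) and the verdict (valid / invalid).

α = atan 0.25 = 14.04°;  2α = 28.07°
edge 2: e_2 = (+0.26, +3.59);  n_2 = (+0.9974, -0.0722)
edge 5: e_5 = (-0.10, -1.35);  n_5 = (-0.9973, +0.0739)
∠(n_2, n_5) = 179.91°
δ = |180° − 179.91°| = 0.09°
0.09° ≤ 2α = 28.07°  →  valid

δ = 0.09°, valid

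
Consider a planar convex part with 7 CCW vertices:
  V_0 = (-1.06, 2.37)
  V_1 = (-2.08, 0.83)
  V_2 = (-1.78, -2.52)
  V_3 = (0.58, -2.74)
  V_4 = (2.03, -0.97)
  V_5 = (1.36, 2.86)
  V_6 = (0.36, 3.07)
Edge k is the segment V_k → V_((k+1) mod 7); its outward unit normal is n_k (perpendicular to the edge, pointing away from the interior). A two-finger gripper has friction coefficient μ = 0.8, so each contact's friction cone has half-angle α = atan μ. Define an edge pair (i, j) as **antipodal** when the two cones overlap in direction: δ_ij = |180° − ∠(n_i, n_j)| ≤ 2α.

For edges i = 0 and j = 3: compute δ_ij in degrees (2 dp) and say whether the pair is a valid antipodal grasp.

α = atan 0.8 = 38.66°;  2α = 77.32°
edge 0: e_0 = (-1.02, -1.54);  n_0 = (-0.8337, +0.5522)
edge 3: e_3 = (+1.45, +1.77);  n_3 = (+0.7736, -0.6337)
∠(n_0, n_3) = 174.19°
δ = |180° − 174.19°| = 5.81°
5.81° ≤ 2α = 77.32°  →  valid

δ = 5.81°, valid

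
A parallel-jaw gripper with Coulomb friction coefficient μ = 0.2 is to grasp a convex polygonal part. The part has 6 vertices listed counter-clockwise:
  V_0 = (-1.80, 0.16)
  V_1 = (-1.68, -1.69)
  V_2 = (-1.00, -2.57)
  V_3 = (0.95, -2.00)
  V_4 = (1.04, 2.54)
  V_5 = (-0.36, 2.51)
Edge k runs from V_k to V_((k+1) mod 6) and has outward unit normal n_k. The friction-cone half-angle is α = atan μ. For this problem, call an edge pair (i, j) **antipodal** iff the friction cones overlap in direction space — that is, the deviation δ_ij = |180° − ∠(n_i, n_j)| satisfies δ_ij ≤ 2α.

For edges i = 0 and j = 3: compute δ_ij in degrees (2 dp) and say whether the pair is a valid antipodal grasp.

δ = 4.85°, valid

α = atan 0.2 = 11.31°;  2α = 22.62°
edge 0: e_0 = (+0.12, -1.85);  n_0 = (-0.9979, -0.0647)
edge 3: e_3 = (+0.09, +4.54);  n_3 = (+0.9998, -0.0198)
∠(n_0, n_3) = 175.15°
δ = |180° − 175.15°| = 4.85°
4.85° ≤ 2α = 22.62°  →  valid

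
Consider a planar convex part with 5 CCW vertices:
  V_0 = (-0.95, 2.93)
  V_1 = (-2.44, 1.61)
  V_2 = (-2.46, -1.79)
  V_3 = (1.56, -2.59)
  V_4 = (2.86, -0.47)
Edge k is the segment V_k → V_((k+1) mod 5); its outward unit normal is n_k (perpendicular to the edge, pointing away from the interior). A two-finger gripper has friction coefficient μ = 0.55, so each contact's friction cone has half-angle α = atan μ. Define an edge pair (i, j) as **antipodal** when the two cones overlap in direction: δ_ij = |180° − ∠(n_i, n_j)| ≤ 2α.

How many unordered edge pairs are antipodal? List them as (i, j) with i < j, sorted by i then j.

α = atan 0.55 = 28.81°;  2α = 57.62°
n_0 = (-0.6631, +0.7485)
n_1 = (-1.0000, +0.0059)
n_2 = (-0.1952, -0.9808)
n_3 = (+0.8525, -0.5228)
n_4 = (+0.6658, +0.7461)
  (0,1): δ = 131.87°  ·
  (0,2): δ = 52.79°  ✓
  (0,3): δ = 16.95°  ✓
  (0,4): δ = 96.72°  ·
  (1,2): δ = 100.92°  ·
  (1,3): δ = 31.18°  ✓
  (1,4): δ = 48.59°  ✓
  (2,3): δ = 110.26°  ·
  (2,4): δ = 30.49°  ✓
  (3,4): δ = 100.23°  ·
antipodal pairs: 5

count = 5; pairs: (0,2), (0,3), (1,3), (1,4), (2,4)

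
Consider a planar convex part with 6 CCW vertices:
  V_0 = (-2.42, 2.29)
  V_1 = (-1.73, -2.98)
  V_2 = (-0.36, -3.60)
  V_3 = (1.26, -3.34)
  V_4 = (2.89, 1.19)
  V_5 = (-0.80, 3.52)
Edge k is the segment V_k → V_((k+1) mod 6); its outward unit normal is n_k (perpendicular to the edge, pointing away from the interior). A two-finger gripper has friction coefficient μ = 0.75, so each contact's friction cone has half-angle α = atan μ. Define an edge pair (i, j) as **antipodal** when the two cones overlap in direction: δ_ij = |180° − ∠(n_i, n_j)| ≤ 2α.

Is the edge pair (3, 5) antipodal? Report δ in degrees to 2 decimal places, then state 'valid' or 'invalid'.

δ = 33.00°, valid

α = atan 0.75 = 36.87°;  2α = 73.74°
edge 3: e_3 = (+1.63, +4.53);  n_3 = (+0.9409, -0.3386)
edge 5: e_5 = (-1.62, -1.23);  n_5 = (-0.6047, +0.7964)
∠(n_3, n_5) = 147.00°
δ = |180° − 147.00°| = 33.00°
33.00° ≤ 2α = 73.74°  →  valid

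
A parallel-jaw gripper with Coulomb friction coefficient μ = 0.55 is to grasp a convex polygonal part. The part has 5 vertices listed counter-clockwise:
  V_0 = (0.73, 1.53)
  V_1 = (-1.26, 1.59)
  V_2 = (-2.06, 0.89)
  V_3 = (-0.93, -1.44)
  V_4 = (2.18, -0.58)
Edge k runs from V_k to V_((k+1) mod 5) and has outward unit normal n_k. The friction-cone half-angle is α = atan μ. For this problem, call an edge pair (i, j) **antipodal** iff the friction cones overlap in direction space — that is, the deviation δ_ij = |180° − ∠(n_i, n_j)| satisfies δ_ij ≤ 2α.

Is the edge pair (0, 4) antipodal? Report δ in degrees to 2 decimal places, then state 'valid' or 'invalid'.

δ = 126.22°, invalid

α = atan 0.55 = 28.81°;  2α = 57.62°
edge 0: e_0 = (-1.99, +0.06);  n_0 = (+0.0301, +0.9995)
edge 4: e_4 = (-1.45, +2.11);  n_4 = (+0.8242, +0.5664)
∠(n_0, n_4) = 53.78°
δ = |180° − 53.78°| = 126.22°
126.22° > 2α = 57.62°  →  invalid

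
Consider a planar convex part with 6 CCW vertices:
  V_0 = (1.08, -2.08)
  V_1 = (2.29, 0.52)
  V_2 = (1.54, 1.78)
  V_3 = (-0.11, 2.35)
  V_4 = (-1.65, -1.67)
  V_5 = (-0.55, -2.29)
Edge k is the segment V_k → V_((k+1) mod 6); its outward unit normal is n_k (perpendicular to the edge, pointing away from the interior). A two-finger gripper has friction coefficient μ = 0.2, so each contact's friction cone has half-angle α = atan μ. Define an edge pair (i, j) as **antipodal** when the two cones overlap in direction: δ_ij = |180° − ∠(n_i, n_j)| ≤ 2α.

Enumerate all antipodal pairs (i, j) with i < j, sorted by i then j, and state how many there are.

count = 2; pairs: (0,3), (2,4)

α = atan 0.2 = 11.31°;  2α = 22.62°
n_0 = (+0.9066, -0.4219)
n_1 = (+0.8593, +0.5115)
n_2 = (+0.3265, +0.9452)
n_3 = (-0.9338, +0.3577)
n_4 = (-0.4910, -0.8712)
n_5 = (+0.1278, -0.9918)
  (0,1): δ = 124.28°  ·
  (0,2): δ = 84.10°  ·
  (0,3): δ = 4.00°  ✓
  (0,4): δ = 85.55°  ·
  (0,5): δ = 122.30°  ·
  (1,2): δ = 139.82°  ·
  (1,3): δ = 51.72°  ·
  (1,4): δ = 29.83°  ·
  (1,5): δ = 66.58°  ·
  (2,3): δ = 91.90°  ·
  (2,4): δ = 10.35°  ✓
  (2,5): δ = 26.40°  ·
  (3,4): δ = 98.45°  ·
  (3,5): δ = 61.70°  ·
  (4,5): δ = 143.25°  ·
antipodal pairs: 2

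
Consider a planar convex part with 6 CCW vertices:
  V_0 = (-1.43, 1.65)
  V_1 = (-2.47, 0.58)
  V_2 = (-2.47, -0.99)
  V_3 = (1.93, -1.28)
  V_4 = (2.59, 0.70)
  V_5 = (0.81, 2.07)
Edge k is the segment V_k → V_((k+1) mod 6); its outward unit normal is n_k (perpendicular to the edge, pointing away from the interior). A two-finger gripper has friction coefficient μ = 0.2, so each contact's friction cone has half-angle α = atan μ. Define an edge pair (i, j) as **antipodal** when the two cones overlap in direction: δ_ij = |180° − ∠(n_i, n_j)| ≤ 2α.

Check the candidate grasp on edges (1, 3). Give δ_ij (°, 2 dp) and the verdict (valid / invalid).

δ = 18.43°, valid

α = atan 0.2 = 11.31°;  2α = 22.62°
edge 1: e_1 = (+0.00, -1.57);  n_1 = (-1.0000, -0.0000)
edge 3: e_3 = (+0.66, +1.98);  n_3 = (+0.9487, -0.3162)
∠(n_1, n_3) = 161.57°
δ = |180° − 161.57°| = 18.43°
18.43° ≤ 2α = 22.62°  →  valid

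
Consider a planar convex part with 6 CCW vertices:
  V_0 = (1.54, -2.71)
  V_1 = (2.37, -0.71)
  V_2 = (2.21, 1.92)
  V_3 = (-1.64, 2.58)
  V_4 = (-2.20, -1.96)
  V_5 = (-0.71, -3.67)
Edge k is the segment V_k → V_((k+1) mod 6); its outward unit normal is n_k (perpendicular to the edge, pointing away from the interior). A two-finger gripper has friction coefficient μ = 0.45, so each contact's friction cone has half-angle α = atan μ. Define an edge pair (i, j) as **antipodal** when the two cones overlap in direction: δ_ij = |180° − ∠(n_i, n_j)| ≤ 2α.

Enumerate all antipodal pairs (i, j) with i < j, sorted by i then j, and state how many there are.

count = 5; pairs: (0,3), (1,3), (1,4), (2,4), (2,5)

α = atan 0.45 = 24.23°;  2α = 48.46°
n_0 = (+0.9236, -0.3833)
n_1 = (+0.9982, +0.0607)
n_2 = (+0.1690, +0.9856)
n_3 = (-0.9925, +0.1224)
n_4 = (-0.7539, -0.6569)
n_5 = (+0.3924, -0.9198)
  (0,1): δ = 153.98°  ·
  (0,2): δ = 77.19°  ·
  (0,3): δ = 15.51°  ✓
  (0,4): δ = 63.61°  ·
  (0,5): δ = 135.64°  ·
  (1,2): δ = 103.21°  ·
  (1,3): δ = 10.51°  ✓
  (1,4): δ = 37.59°  ✓
  (1,5): δ = 109.62°  ·
  (2,3): δ = 87.30°  ·
  (2,4): δ = 39.21°  ✓
  (2,5): δ = 32.83°  ✓
  (3,4): δ = 131.90°  ·
  (3,5): δ = 59.86°  ·
  (4,5): δ = 107.96°  ·
antipodal pairs: 5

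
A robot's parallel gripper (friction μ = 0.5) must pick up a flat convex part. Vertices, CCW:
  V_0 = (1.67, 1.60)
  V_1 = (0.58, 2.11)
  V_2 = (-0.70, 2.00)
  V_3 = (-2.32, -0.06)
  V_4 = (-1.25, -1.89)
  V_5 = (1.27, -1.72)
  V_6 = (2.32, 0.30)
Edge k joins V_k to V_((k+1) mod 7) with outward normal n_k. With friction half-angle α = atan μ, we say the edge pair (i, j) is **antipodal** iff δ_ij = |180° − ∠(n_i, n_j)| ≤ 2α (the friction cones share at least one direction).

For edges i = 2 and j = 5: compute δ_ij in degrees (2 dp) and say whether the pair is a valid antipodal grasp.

α = atan 0.5 = 26.57°;  2α = 53.13°
edge 2: e_2 = (-1.62, -2.06);  n_2 = (-0.7861, +0.6182)
edge 5: e_5 = (+1.05, +2.02);  n_5 = (+0.8873, -0.4612)
∠(n_2, n_5) = 169.28°
δ = |180° − 169.28°| = 10.72°
10.72° ≤ 2α = 53.13°  →  valid

δ = 10.72°, valid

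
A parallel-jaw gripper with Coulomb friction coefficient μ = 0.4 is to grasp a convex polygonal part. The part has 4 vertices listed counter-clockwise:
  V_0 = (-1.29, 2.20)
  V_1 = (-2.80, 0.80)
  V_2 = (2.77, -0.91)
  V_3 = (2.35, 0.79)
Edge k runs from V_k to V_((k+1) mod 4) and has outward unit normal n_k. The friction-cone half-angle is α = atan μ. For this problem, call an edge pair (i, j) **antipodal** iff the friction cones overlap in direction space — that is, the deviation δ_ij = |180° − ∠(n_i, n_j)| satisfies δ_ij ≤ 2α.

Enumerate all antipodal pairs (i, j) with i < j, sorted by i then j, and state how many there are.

count = 1; pairs: (1,3)

α = atan 0.4 = 21.80°;  2α = 43.60°
n_0 = (-0.6799, +0.7333)
n_1 = (-0.2935, -0.9560)
n_2 = (+0.9708, +0.2398)
n_3 = (+0.3612, +0.9325)
  (0,1): δ = 59.90°  ·
  (0,2): δ = 61.04°  ·
  (0,3): δ = 115.99°  ·
  (1,2): δ = 59.06°  ·
  (1,3): δ = 4.11°  ✓
  (2,3): δ = 125.05°  ·
antipodal pairs: 1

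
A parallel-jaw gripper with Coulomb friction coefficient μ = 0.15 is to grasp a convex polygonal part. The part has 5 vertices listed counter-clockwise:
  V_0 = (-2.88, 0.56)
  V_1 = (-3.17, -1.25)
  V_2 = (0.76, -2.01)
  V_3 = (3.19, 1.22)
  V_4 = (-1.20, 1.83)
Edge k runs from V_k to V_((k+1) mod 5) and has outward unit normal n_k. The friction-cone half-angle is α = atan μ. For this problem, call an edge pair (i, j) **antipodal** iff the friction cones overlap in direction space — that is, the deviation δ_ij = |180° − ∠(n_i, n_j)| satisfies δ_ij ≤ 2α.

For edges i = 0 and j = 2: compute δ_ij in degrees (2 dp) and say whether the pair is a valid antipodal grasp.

δ = 27.85°, invalid

α = atan 0.15 = 8.53°;  2α = 17.06°
edge 0: e_0 = (-0.29, -1.81);  n_0 = (-0.9874, +0.1582)
edge 2: e_2 = (+2.43, +3.23);  n_2 = (+0.7991, -0.6012)
∠(n_0, n_2) = 152.15°
δ = |180° − 152.15°| = 27.85°
27.85° > 2α = 17.06°  →  invalid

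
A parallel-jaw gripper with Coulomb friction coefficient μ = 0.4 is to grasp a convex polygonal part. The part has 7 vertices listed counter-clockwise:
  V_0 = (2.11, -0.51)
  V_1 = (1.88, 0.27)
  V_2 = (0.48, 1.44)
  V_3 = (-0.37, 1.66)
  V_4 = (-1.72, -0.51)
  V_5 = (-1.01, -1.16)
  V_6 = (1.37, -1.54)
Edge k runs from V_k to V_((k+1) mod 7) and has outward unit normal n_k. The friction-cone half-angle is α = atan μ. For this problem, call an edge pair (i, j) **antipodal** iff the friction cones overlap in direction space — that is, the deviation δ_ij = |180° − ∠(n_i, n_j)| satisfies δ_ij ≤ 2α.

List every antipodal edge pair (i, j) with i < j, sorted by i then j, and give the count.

α = atan 0.4 = 21.80°;  2α = 43.60°
n_0 = (+0.9592, +0.2828)
n_1 = (+0.6413, +0.7673)
n_2 = (+0.2506, +0.9681)
n_3 = (-0.8491, +0.5282)
n_4 = (-0.6753, -0.7376)
n_5 = (-0.1577, -0.9875)
n_6 = (+0.8121, -0.5835)
  (0,1): δ = 146.32°  ·
  (0,2): δ = 120.94°  ·
  (0,3): δ = 48.32°  ·
  (0,4): δ = 31.10°  ✓
  (0,5): δ = 64.50°  ·
  (0,6): δ = 127.88°  ·
  (1,2): δ = 154.63°  ·
  (1,3): δ = 82.00°  ·
  (1,4): δ = 2.59°  ✓
  (1,5): δ = 30.81°  ✓
  (1,6): δ = 94.19°  ·
  (2,3): δ = 107.38°  ·
  (2,4): δ = 27.96°  ✓
  (2,5): δ = 5.44°  ✓
  (2,6): δ = 68.82°  ·
  (3,4): δ = 100.59°  ·
  (3,5): δ = 67.18°  ·
  (3,6): δ = 3.81°  ✓
  (4,5): δ = 146.60°  ·
  (4,6): δ = 83.22°  ·
  (5,6): δ = 116.62°  ·
antipodal pairs: 6

count = 6; pairs: (0,4), (1,4), (1,5), (2,4), (2,5), (3,6)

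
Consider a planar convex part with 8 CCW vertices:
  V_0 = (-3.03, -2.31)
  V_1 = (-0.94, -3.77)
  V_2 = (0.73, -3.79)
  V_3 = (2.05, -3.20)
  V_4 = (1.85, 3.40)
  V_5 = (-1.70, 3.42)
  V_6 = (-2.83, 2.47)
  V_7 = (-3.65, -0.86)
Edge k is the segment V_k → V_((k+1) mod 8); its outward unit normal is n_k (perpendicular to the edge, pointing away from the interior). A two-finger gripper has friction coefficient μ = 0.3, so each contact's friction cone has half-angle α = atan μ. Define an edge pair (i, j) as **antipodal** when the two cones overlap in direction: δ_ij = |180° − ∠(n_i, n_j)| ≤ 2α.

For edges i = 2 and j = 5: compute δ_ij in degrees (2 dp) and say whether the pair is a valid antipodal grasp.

δ = 15.97°, valid

α = atan 0.3 = 16.70°;  2α = 33.40°
edge 2: e_2 = (+1.32, +0.59);  n_2 = (+0.4081, -0.9130)
edge 5: e_5 = (-1.13, -0.95);  n_5 = (-0.6435, +0.7654)
∠(n_2, n_5) = 164.03°
δ = |180° − 164.03°| = 15.97°
15.97° ≤ 2α = 33.40°  →  valid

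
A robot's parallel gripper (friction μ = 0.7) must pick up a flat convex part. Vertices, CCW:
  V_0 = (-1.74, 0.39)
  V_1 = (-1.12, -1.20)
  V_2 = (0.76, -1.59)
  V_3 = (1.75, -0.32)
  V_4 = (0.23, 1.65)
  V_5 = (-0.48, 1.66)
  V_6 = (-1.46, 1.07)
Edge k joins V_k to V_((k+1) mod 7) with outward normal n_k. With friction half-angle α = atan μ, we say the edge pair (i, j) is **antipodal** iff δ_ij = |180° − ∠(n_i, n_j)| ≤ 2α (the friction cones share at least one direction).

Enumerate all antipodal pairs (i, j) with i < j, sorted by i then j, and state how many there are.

α = atan 0.7 = 34.99°;  2α = 69.98°
n_0 = (-0.9317, -0.3633)
n_1 = (-0.2031, -0.9792)
n_2 = (+0.7887, -0.6148)
n_3 = (+0.7917, +0.6109)
n_4 = (+0.0141, +0.9999)
n_5 = (-0.5158, +0.8567)
n_6 = (-0.9247, +0.3807)
  (0,1): δ = 123.02°  ·
  (0,2): δ = 59.24°  ✓
  (0,3): δ = 16.35°  ✓
  (0,4): δ = 67.89°  ✓
  (0,5): δ = 99.75°  ·
  (0,6): δ = 136.32°  ·
  (1,2): δ = 116.22°  ·
  (1,3): δ = 40.63°  ✓
  (1,4): δ = 10.91°  ✓
  (1,5): δ = 42.77°  ✓
  (1,6): δ = 79.34°  ·
  (2,3): δ = 104.41°  ·
  (2,4): δ = 52.87°  ✓
  (2,5): δ = 21.01°  ✓
  (2,6): δ = 15.56°  ✓
  (3,4): δ = 128.46°  ·
  (3,5): δ = 96.60°  ·
  (3,6): δ = 60.03°  ✓
  (4,5): δ = 148.14°  ·
  (4,6): δ = 111.57°  ·
  (5,6): δ = 143.43°  ·
antipodal pairs: 10

count = 10; pairs: (0,2), (0,3), (0,4), (1,3), (1,4), (1,5), (2,4), (2,5), (2,6), (3,6)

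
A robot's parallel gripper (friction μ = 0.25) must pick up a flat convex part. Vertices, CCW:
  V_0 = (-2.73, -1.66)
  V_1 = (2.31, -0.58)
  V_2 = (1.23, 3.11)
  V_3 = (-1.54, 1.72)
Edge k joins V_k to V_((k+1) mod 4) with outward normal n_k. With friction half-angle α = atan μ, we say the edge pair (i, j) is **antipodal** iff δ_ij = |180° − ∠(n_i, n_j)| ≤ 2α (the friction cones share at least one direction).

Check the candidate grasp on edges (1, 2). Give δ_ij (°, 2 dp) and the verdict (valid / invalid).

δ = 79.67°, invalid

α = atan 0.25 = 14.04°;  2α = 28.07°
edge 1: e_1 = (-1.08, +3.69);  n_1 = (+0.9597, +0.2809)
edge 2: e_2 = (-2.77, -1.39);  n_2 = (-0.4485, +0.8938)
∠(n_1, n_2) = 100.33°
δ = |180° − 100.33°| = 79.67°
79.67° > 2α = 28.07°  →  invalid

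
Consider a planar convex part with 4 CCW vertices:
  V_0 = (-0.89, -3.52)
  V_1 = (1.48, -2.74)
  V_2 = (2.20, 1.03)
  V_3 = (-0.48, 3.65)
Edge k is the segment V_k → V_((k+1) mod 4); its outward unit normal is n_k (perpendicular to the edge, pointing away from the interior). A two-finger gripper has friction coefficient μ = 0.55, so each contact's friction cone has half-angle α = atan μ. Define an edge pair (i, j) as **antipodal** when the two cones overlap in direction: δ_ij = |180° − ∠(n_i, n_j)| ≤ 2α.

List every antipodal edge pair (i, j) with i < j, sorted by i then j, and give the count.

α = atan 0.55 = 28.81°;  2α = 57.62°
n_0 = (+0.3126, -0.9499)
n_1 = (+0.9822, -0.1876)
n_2 = (+0.6991, +0.7151)
n_3 = (-0.9984, +0.0571)
  (0,1): δ = 119.03°  ·
  (0,2): δ = 62.57°  ·
  (0,3): δ = 68.51°  ·
  (1,2): δ = 123.54°  ·
  (1,3): δ = 7.54°  ✓
  (2,3): δ = 48.92°  ✓
antipodal pairs: 2

count = 2; pairs: (1,3), (2,3)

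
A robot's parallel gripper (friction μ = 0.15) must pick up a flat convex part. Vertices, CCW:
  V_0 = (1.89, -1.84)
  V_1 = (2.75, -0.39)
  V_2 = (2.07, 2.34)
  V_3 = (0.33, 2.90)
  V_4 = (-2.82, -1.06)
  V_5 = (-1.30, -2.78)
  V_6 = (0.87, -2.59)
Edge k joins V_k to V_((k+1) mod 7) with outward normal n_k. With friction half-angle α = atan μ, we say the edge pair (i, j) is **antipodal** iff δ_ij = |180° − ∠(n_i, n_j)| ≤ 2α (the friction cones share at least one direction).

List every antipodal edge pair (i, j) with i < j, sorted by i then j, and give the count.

count = 2; pairs: (0,3), (3,6)

α = atan 0.15 = 8.53°;  2α = 17.06°
n_0 = (+0.8601, -0.5101)
n_1 = (+0.9704, +0.2417)
n_2 = (+0.3064, +0.9519)
n_3 = (-0.7826, +0.6225)
n_4 = (-0.7493, -0.6622)
n_5 = (+0.0872, -0.9962)
n_6 = (+0.5924, -0.8057)
  (0,1): δ = 135.34°  ·
  (0,2): δ = 77.17°  ·
  (0,3): δ = 7.83°  ✓
  (0,4): δ = 72.14°  ·
  (0,5): δ = 125.68°  ·
  (0,6): δ = 157.00°  ·
  (1,2): δ = 121.83°  ·
  (1,3): δ = 52.49°  ·
  (1,4): δ = 27.48°  ·
  (1,5): δ = 81.02°  ·
  (1,6): δ = 112.34°  ·
  (2,3): δ = 110.66°  ·
  (2,4): δ = 30.69°  ·
  (2,5): δ = 22.84°  ·
  (2,6): δ = 54.17°  ·
  (3,4): δ = 100.03°  ·
  (3,5): δ = 46.50°  ·
  (3,6): δ = 15.17°  ✓
  (4,5): δ = 126.46°  ·
  (4,6): δ = 95.14°  ·
  (5,6): δ = 148.68°  ·
antipodal pairs: 2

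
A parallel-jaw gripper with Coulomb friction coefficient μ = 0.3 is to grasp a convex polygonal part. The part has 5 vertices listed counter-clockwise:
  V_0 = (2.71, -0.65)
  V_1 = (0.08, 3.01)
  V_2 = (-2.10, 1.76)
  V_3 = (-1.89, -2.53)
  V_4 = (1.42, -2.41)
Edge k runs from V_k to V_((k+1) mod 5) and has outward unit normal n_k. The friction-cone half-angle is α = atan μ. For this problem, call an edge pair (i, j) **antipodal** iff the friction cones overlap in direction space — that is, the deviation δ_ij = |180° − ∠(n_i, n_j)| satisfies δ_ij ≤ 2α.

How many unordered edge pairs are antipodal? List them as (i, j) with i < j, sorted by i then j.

α = atan 0.3 = 16.70°;  2α = 33.40°
n_0 = (+0.8121, +0.5835)
n_1 = (-0.4974, +0.8675)
n_2 = (-0.9988, -0.0489)
n_3 = (+0.0362, -0.9993)
n_4 = (+0.8066, -0.5912)
  (0,1): δ = 95.87°  ·
  (0,2): δ = 32.90°  ✓
  (0,3): δ = 56.38°  ·
  (0,4): δ = 108.06°  ·
  (1,2): δ = 117.03°  ·
  (1,3): δ = 27.75°  ✓
  (1,4): δ = 23.93°  ✓
  (2,3): δ = 90.73°  ·
  (2,4): δ = 39.04°  ·
  (3,4): δ = 128.32°  ·
antipodal pairs: 3

count = 3; pairs: (0,2), (1,3), (1,4)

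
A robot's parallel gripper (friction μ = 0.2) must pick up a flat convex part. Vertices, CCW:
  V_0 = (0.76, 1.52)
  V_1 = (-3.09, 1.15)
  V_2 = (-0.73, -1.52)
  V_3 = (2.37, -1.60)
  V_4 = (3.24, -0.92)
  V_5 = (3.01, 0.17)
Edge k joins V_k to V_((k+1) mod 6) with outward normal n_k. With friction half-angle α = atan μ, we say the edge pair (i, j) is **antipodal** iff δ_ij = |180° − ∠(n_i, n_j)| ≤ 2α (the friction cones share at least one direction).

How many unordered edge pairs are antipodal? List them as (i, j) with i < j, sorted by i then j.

α = atan 0.2 = 11.31°;  2α = 22.62°
n_0 = (-0.0957, +0.9954)
n_1 = (-0.7493, -0.6623)
n_2 = (-0.0258, -0.9997)
n_3 = (+0.6158, -0.7879)
n_4 = (+0.9785, +0.2065)
n_5 = (+0.5145, +0.8575)
  (0,1): δ = 54.02°  ·
  (0,2): δ = 6.97°  ✓
  (0,3): δ = 32.52°  ·
  (0,4): δ = 96.43°  ·
  (0,5): δ = 143.55°  ·
  (1,2): δ = 132.95°  ·
  (1,3): δ = 93.46°  ·
  (1,4): δ = 29.56°  ·
  (1,5): δ = 17.56°  ✓
  (2,3): δ = 140.51°  ·
  (2,4): δ = 76.61°  ·
  (2,5): δ = 29.49°  ·
  (3,4): δ = 116.10°  ·
  (3,5): δ = 68.98°  ·
  (4,5): δ = 132.88°  ·
antipodal pairs: 2

count = 2; pairs: (0,2), (1,5)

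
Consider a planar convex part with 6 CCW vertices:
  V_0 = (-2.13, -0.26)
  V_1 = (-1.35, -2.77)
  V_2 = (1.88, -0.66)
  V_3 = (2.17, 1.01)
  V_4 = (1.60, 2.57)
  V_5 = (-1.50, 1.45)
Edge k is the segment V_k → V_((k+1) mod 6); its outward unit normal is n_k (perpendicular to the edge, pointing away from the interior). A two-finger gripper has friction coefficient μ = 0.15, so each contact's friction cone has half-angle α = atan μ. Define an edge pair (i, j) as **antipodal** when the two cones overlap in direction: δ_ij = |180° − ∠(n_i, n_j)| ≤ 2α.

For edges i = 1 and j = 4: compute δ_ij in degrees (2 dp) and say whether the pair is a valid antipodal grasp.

δ = 13.29°, valid

α = atan 0.15 = 8.53°;  2α = 17.06°
edge 1: e_1 = (+3.23, +2.11);  n_1 = (+0.5469, -0.8372)
edge 4: e_4 = (-3.10, -1.12);  n_4 = (-0.3398, +0.9405)
∠(n_1, n_4) = 166.71°
δ = |180° − 166.71°| = 13.29°
13.29° ≤ 2α = 17.06°  →  valid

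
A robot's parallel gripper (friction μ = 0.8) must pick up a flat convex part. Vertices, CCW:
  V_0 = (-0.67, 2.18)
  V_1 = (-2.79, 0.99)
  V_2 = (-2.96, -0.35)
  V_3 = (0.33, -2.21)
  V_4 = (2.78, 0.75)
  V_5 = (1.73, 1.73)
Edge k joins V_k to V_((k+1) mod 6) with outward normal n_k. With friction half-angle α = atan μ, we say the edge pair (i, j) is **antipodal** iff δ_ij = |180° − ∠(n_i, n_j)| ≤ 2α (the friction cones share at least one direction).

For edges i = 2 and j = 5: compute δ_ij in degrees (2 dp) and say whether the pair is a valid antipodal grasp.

δ = 18.86°, valid

α = atan 0.8 = 38.66°;  2α = 77.32°
edge 2: e_2 = (+3.29, -1.86);  n_2 = (-0.4921, -0.8705)
edge 5: e_5 = (-2.40, +0.45);  n_5 = (+0.1843, +0.9829)
∠(n_2, n_5) = 161.14°
δ = |180° − 161.14°| = 18.86°
18.86° ≤ 2α = 77.32°  →  valid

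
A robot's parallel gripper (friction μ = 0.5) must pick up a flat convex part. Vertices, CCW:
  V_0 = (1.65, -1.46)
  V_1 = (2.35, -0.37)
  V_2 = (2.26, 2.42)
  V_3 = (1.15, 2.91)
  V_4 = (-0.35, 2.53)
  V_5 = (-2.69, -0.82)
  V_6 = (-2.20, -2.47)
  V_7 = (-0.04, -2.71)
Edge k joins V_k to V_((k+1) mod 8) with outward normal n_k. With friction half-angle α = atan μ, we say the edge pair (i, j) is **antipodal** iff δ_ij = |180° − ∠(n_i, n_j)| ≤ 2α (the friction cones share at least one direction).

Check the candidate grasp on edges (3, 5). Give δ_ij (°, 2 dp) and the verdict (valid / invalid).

α = atan 0.5 = 26.57°;  2α = 53.13°
edge 3: e_3 = (-1.50, -0.38);  n_3 = (-0.2456, +0.9694)
edge 5: e_5 = (+0.49, -1.65);  n_5 = (-0.9586, -0.2847)
∠(n_3, n_5) = 92.32°
δ = |180° − 92.32°| = 87.68°
87.68° > 2α = 53.13°  →  invalid

δ = 87.68°, invalid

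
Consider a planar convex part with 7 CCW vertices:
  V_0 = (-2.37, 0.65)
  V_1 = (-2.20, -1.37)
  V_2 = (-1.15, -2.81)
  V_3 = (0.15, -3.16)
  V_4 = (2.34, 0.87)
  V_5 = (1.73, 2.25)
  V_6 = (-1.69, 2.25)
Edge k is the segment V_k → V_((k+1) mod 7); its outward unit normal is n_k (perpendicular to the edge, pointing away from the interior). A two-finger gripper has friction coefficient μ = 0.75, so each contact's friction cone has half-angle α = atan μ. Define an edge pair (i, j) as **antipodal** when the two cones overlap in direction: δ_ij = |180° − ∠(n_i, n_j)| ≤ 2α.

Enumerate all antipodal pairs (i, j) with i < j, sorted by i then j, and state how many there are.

α = atan 0.75 = 36.87°;  2α = 73.74°
n_0 = (-0.9965, -0.0839)
n_1 = (-0.8080, -0.5892)
n_2 = (-0.2600, -0.9656)
n_3 = (+0.8786, -0.4775)
n_4 = (+0.9146, +0.4043)
n_5 = (+0.0000, +1.0000)
n_6 = (-0.9203, +0.3911)
  (0,1): δ = 148.71°  ·
  (0,2): δ = 109.88°  ·
  (0,3): δ = 33.33°  ✓
  (0,4): δ = 19.04°  ✓
  (0,5): δ = 85.19°  ·
  (0,6): δ = 152.16°  ·
  (1,2): δ = 141.17°  ·
  (1,3): δ = 64.62°  ✓
  (1,4): δ = 12.25°  ✓
  (1,5): δ = 53.90°  ✓
  (1,6): δ = 120.88°  ·
  (2,3): δ = 103.45°  ·
  (2,4): δ = 51.08°  ✓
  (2,5): δ = 15.07°  ✓
  (2,6): δ = 82.04°  ·
  (3,4): δ = 127.63°  ·
  (3,5): δ = 61.48°  ✓
  (3,6): δ = 5.50°  ✓
  (4,5): δ = 113.85°  ·
  (4,6): δ = 46.87°  ✓
  (5,6): δ = 113.03°  ·
antipodal pairs: 10

count = 10; pairs: (0,3), (0,4), (1,3), (1,4), (1,5), (2,4), (2,5), (3,5), (3,6), (4,6)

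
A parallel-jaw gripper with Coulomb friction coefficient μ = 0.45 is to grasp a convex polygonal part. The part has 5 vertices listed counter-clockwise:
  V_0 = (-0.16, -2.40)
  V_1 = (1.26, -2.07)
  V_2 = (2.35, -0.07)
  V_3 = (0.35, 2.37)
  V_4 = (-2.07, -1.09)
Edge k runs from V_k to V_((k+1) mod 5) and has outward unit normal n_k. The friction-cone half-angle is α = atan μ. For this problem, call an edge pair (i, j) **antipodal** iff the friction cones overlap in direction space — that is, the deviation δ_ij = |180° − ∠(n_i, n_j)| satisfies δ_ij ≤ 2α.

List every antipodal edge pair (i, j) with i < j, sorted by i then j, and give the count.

α = atan 0.45 = 24.23°;  2α = 48.46°
n_0 = (+0.2264, -0.9740)
n_1 = (+0.8781, -0.4785)
n_2 = (+0.7734, +0.6339)
n_3 = (-0.8195, +0.5731)
n_4 = (-0.5656, -0.8247)
  (0,1): δ = 131.67°  ·
  (0,2): δ = 63.74°  ·
  (0,3): δ = 41.95°  ✓
  (0,4): δ = 132.47°  ·
  (1,2): δ = 112.07°  ·
  (1,3): δ = 6.38°  ✓
  (1,4): δ = 84.15°  ·
  (2,3): δ = 74.31°  ·
  (2,4): δ = 16.21°  ✓
  (3,4): δ = 89.48°  ·
antipodal pairs: 3

count = 3; pairs: (0,3), (1,3), (2,4)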